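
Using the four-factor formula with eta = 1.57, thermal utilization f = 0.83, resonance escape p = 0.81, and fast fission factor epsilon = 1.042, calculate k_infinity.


k_inf = eta * f * p * epsilon
k_inf = 1.57 * 0.83 * 0.81 * 1.042
k_inf = 1.0998

1.0998


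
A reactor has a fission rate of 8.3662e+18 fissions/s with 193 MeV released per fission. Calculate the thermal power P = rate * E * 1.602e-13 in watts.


P = fission_rate * E_MeV * 1.602e-13
P = 8.3662e+18 * 193 * 1.602e-13
P = 2.5867e+08 W

2.5867e+08


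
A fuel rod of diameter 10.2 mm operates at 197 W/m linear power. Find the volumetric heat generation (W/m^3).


r = D / 2 / 1000 = 10.2 / 2 / 1000 = 0.0051 m
q''' = q' / (pi * r^2)
q''' = 197 / (pi * 0.0051^2)
q''' = 2.4109e+06 W/m^3

2.4109e+06


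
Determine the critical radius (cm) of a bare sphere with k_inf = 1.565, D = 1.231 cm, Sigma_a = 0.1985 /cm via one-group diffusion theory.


L^2 = D / Sigma_a = 1.231 / 0.1985 = 6.201511 cm^2
B_m^2 = (k_inf - 1) / L^2 = (1.565 - 1) / 6.201511 = 0.09110683 /cm^2
For a bare sphere: B_g = pi/R, so R_c = pi / sqrt(B_m^2)
R_c = pi / sqrt(0.09110683) = 10.408 cm

10.408


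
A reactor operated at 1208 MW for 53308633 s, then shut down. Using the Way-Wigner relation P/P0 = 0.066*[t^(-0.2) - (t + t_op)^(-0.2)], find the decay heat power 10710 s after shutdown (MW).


P/P0 = 0.066 * [t^(-0.2) - (t + t_op)^(-0.2)]
P/P0 = 0.066 * [10710^(-0.2) - (10710 + 53308633)^(-0.2)]
P/P0 = 0.066 * [0.1563299 - 0.02848545] = 0.008437734
P = 1208 * 0.008437734 = 10.193 MW

10.193


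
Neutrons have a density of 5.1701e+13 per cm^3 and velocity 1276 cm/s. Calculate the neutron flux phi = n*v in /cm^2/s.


phi = n * v
phi = 5.1701e+13 * 1276
phi = 6.5970e+16 /cm^2/s

6.5970e+16


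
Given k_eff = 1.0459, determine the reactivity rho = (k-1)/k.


rho = (k_eff - 1) / k_eff
rho = (1.0459 - 1) / 1.0459
rho = 0.043886

0.043886


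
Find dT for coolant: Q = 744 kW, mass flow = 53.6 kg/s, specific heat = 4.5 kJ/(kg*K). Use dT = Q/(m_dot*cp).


dT = Q / (m_dot * cp)
dT = 744 / (53.6 * 4.5)
dT = 3.0846 C

3.0846


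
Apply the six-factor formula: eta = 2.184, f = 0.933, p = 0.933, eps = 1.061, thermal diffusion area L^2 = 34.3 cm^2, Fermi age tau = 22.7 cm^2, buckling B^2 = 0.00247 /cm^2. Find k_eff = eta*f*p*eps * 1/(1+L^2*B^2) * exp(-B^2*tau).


k_inf = eta*f*p*eps = 2.184*0.933*0.933*1.061 = 2.017118
P_TNL = 1/(1 + L^2*B^2) = 1/(1 + 34.3*0.00247) = 0.9218960
P_FNL = exp(-B^2*tau) = exp(-0.00247*22.7) = 0.9454739
k_eff = k_inf * P_TNL * P_FNL = 2.017118 * 0.9218960 * 0.9454739
k_eff = 1.7582

1.7582


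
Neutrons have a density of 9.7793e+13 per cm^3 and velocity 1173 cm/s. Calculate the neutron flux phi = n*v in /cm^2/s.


phi = n * v
phi = 9.7793e+13 * 1173
phi = 1.1471e+17 /cm^2/s

1.1471e+17


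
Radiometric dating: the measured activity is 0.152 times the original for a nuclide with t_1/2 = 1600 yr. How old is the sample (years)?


lambda = ln(2) / t_half = ln(2) / 1600 = 4.332170e-04 /yr
t = -ln(A/A0) / lambda
t = -ln(0.152) / 4.332170e-04
t = 4348.6 yr

4348.6


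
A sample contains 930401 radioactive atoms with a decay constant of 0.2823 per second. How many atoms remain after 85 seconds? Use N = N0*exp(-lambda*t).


N = N0 * exp(-lambda * t)
N = 930401 * exp(-0.2823 * 85)
N = 3.5282e-05

3.5282e-05


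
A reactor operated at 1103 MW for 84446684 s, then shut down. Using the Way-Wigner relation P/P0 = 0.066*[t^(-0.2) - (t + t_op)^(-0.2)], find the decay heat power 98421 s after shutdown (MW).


P/P0 = 0.066 * [t^(-0.2) - (t + t_op)^(-0.2)]
P/P0 = 0.066 * [98421^(-0.2) - (98421 + 84446684)^(-0.2)]
P/P0 = 0.066 * [0.1003188 - 0.02597660] = 0.004906585
P = 1103 * 0.004906585 = 5.4120 MW

5.4120


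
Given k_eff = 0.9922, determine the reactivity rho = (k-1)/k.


rho = (k_eff - 1) / k_eff
rho = (0.9922 - 1) / 0.9922
rho = -0.0078613

-0.0078613


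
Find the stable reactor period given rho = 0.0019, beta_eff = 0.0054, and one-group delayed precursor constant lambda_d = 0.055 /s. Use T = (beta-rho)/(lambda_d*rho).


T = (beta - rho) / (lambda_d * rho)
T = (0.0054 - 0.0019) / (0.055 * 0.0019)
T = 33.493 s

33.493


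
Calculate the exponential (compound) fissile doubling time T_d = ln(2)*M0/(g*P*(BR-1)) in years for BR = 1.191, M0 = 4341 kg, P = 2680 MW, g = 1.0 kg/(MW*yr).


Breeding gain G = BR - 1 = 1.191 - 1 = 0.191
Fissile production rate = g * P * G = 1.0 * 2680 * 0.191 = 511.88 kg/yr
T_d = ln(2) * M0 / (g * P * G)
T_d = ln(2) * 4341 / 511.88 = 5.8782 yr

5.8782


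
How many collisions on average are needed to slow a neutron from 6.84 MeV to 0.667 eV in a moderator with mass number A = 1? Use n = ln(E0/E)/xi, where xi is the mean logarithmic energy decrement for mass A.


xi = 1 + (A-1)^2/(2A)*ln((A-1)/(A+1)) = 1 (for A = 1)
n = ln(E0/E) / xi
n = ln(6.84e6 / 0.667) / 1
n = ln(1.025487e+07) / 1 = 16.143

16.143


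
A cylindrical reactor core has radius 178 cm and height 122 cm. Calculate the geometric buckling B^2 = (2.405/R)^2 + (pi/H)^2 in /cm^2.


B^2 = (2.405/R)^2 + (pi/H)^2
B^2 = (2.405/178)^2 + (pi/122)^2
B^2 = 8.4566e-04 /cm^2

8.4566e-04


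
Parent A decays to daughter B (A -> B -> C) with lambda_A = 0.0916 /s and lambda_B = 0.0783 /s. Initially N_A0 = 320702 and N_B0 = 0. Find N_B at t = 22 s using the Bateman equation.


N_B(t) = lambda_A * N_A0 / (lambda_B - lambda_A) * [exp(-lambda_A*t) - exp(-lambda_B*t)]
exp(-0.0916*22) = 0.1332937; exp(-0.0783*22) = 0.1786012
N_B = 0.0916 * 320702 / (0.0783 - 0.0916) * (0.1332937 - 0.1786012)
N_B = 100073

100073


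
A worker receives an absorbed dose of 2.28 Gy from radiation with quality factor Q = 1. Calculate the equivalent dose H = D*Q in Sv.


H = D * Q
H = 2.28 * 1
H = 2.2800 Sv

2.2800


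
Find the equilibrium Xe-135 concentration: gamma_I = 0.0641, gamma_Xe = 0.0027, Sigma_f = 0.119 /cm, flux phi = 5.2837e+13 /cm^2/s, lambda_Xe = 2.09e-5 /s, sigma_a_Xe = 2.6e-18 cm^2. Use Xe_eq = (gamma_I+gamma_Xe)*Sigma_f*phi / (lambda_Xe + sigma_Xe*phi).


Xe_eq = (gamma_I + gamma_Xe) * Sigma_f * phi / (lambda_Xe + sigma_Xe * phi)
Numerator = (0.0641 + 0.0027) * 0.119 * 5.2837e+13 = 4.200119e+11
Denominator = 2.09e-5 + 2.6e-18 * 5.2837e+13 = 1.582762e-04
Xe_eq = 4.200119e+11 / 1.582762e-04 = 2.6537e+15 /cm^3

2.6537e+15


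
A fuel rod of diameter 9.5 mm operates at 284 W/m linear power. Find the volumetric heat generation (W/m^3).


r = D / 2 / 1000 = 9.5 / 2 / 1000 = 0.00475 m
q''' = q' / (pi * r^2)
q''' = 284 / (pi * 0.00475^2)
q''' = 4.0066e+06 W/m^3

4.0066e+06


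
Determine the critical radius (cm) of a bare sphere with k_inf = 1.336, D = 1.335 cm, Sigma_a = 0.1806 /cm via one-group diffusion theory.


L^2 = D / Sigma_a = 1.335 / 0.1806 = 7.392027 cm^2
B_m^2 = (k_inf - 1) / L^2 = (1.336 - 1) / 7.392027 = 0.04545438 /cm^2
For a bare sphere: B_g = pi/R, so R_c = pi / sqrt(B_m^2)
R_c = pi / sqrt(0.04545438) = 14.735 cm

14.735


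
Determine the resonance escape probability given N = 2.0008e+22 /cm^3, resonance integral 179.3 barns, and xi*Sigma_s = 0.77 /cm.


p = exp(-N * I * 1e-24 / (xi*Sigma_s))
p = exp(-2.0008e+22 * 179.3 * 1e-24 / 0.77)
p = 0.0094759

0.0094759


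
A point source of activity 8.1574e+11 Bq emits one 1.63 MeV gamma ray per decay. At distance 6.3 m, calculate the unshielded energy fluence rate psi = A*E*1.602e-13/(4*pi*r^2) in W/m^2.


psi = A * E * 1.602e-13 / (4*pi*r^2)
psi = 8.1574e+11 * 1.63 * 1.602e-13 / (4*pi*6.3^2)
psi = 4.2708e-04 W/m^2

4.2708e-04


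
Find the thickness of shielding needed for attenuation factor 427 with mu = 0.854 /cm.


x = ln(factor) / mu
x = ln(427) / 0.854
x = 7.0923 cm

7.0923


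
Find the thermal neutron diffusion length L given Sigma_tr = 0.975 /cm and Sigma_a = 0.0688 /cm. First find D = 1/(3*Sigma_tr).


D = 1 / (3 * Sigma_tr) = 1 / (3 * 0.975) = 0.3418803 cm
L = sqrt(D / Sigma_a)
L = sqrt(0.3418803 / 0.0688)
L = 2.2292 cm

2.2292


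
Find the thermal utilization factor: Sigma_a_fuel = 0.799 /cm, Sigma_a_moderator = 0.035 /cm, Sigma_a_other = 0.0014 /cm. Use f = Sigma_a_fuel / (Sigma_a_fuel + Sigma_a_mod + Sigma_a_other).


f = Sigma_a_fuel / (Sigma_a_fuel + Sigma_a_mod + Sigma_a_other)
f = 0.799 / (0.799 + 0.035 + 0.0014)
f = 0.95643

0.95643


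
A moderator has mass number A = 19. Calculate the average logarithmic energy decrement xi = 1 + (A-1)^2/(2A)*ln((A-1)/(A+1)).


xi = 1 + (A-1)^2/(2A) * ln((A-1)/(A+1))
xi = 1 + (19-1)^2/(2*19) * ln((19-1)/(19 +1))
xi = 0.10166

0.10166


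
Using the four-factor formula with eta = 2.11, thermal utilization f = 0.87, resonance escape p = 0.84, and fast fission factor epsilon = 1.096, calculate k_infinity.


k_inf = eta * f * p * epsilon
k_inf = 2.11 * 0.87 * 0.84 * 1.096
k_inf = 1.6900

1.6900


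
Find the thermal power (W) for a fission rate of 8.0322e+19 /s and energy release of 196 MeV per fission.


P = fission_rate * E_MeV * 1.602e-13
P = 8.0322e+19 * 196 * 1.602e-13
P = 2.5220e+09 W

2.5220e+09


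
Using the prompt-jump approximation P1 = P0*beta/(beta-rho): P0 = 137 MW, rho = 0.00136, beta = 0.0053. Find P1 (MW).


P1/P0 = beta / (beta - rho)
P1/P0 = 0.0053 / (0.0053 - 0.00136) = 1.345178
P1 = 137 * 1.345178 = 184.29 MW

184.29


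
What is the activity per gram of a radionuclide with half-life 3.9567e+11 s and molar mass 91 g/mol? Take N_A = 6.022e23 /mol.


lambda = ln(2) / t_half = ln(2) / 3.9567e+11 = 1.751832e-12 /s
SA = lambda * N_A / M
SA = 1.751832e-12 * 6.022e23 / 91
SA = 1.1593e+10 Bq/g

1.1593e+10


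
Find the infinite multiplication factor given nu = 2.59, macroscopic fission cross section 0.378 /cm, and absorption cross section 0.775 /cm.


k_inf = nu * Sigma_f / Sigma_a
k_inf = 2.59 * 0.378 / 0.775
k_inf = 1.2633

1.2633


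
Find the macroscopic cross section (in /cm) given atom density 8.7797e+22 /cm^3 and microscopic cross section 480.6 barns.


Sigma = N * sigma_barns * 1e-24
Sigma = 8.7797e+22 * 480.6 * 1e-24
Sigma = 42.195 /cm

42.195


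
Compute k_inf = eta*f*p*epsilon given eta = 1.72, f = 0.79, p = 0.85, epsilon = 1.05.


k_inf = eta * f * p * epsilon
k_inf = 1.72 * 0.79 * 0.85 * 1.05
k_inf = 1.2127

1.2127


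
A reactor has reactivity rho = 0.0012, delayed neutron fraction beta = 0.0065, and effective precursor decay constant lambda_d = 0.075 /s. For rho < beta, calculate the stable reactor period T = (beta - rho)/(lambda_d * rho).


T = (beta - rho) / (lambda_d * rho)
T = (0.0065 - 0.0012) / (0.075 * 0.0012)
T = 58.889 s

58.889


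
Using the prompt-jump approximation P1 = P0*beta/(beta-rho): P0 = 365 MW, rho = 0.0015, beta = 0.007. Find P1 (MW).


P1/P0 = beta / (beta - rho)
P1/P0 = 0.007 / (0.007 - 0.0015) = 1.272727
P1 = 365 * 1.272727 = 464.55 MW

464.55


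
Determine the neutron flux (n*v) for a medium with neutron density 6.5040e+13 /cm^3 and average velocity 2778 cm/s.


phi = n * v
phi = 6.5040e+13 * 2778
phi = 1.8068e+17 /cm^2/s

1.8068e+17


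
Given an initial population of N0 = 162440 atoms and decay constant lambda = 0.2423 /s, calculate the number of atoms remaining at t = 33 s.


N = N0 * exp(-lambda * t)
N = 162440 * exp(-0.2423 * 33)
N = 54.716

54.716


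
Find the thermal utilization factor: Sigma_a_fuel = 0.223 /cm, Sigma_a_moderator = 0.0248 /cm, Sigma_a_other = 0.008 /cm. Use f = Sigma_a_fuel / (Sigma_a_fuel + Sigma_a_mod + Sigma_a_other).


f = Sigma_a_fuel / (Sigma_a_fuel + Sigma_a_mod + Sigma_a_other)
f = 0.223 / (0.223 + 0.0248 + 0.008)
f = 0.87177

0.87177


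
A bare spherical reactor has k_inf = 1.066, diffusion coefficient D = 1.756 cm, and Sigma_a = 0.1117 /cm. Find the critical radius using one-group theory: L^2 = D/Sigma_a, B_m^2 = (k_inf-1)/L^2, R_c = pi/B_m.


L^2 = D / Sigma_a = 1.756 / 0.1117 = 15.72068 cm^2
B_m^2 = (k_inf - 1) / L^2 = (1.066 - 1) / 15.72068 = 0.004198292 /cm^2
For a bare sphere: B_g = pi/R, so R_c = pi / sqrt(B_m^2)
R_c = pi / sqrt(0.004198292) = 48.486 cm

48.486


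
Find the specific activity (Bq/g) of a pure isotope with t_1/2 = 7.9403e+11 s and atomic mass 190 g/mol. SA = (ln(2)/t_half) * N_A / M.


lambda = ln(2) / t_half = ln(2) / 7.9403e+11 = 8.729484e-13 /s
SA = lambda * N_A / M
SA = 8.729484e-13 * 6.022e23 / 190
SA = 2.7668e+09 Bq/g

2.7668e+09


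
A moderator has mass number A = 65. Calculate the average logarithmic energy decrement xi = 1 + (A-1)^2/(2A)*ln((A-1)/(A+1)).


xi = 1 + (A-1)^2/(2A) * ln((A-1)/(A+1))
xi = 1 + (65-1)^2/(2*65) * ln((65-1)/(65 +1))
xi = 0.030456

0.030456


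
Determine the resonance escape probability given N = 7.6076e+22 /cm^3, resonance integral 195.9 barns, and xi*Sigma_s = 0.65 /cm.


p = exp(-N * I * 1e-24 / (xi*Sigma_s))
p = exp(-7.6076e+22 * 195.9 * 1e-24 / 0.65)
p = 1.1026e-10

1.1026e-10


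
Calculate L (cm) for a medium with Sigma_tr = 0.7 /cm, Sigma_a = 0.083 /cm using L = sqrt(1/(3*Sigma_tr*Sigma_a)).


D = 1 / (3 * Sigma_tr) = 1 / (3 * 0.7) = 0.4761905 cm
L = sqrt(D / Sigma_a)
L = sqrt(0.4761905 / 0.083)
L = 2.3953 cm

2.3953


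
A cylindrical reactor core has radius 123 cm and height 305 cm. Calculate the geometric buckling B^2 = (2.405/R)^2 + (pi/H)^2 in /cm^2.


B^2 = (2.405/R)^2 + (pi/H)^2
B^2 = (2.405/123)^2 + (pi/305)^2
B^2 = 4.8841e-04 /cm^2

4.8841e-04


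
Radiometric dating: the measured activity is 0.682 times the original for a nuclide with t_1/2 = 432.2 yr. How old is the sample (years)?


lambda = ln(2) / t_half = ln(2) / 432.2 = 0.001603765 /yr
t = -ln(A/A0) / lambda
t = -ln(0.682) / 0.001603765
t = 238.64 yr

238.64


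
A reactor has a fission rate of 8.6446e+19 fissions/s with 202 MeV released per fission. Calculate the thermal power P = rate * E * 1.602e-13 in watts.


P = fission_rate * E_MeV * 1.602e-13
P = 8.6446e+19 * 202 * 1.602e-13
P = 2.7974e+09 W

2.7974e+09


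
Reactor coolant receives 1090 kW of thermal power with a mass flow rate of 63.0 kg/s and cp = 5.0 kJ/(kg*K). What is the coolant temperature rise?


dT = Q / (m_dot * cp)
dT = 1090 / (63.0 * 5.0)
dT = 3.4603 C

3.4603


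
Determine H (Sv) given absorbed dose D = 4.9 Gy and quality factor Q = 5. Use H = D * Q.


H = D * Q
H = 4.9 * 5
H = 24.500 Sv

24.500


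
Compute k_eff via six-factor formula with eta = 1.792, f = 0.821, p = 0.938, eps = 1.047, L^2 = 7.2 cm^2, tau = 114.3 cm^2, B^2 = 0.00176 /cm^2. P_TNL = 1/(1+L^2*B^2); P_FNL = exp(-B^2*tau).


k_inf = eta*f*p*eps = 1.792*0.821*0.938*1.047 = 1.444876
P_TNL = 1/(1 + L^2*B^2) = 1/(1 + 7.2*0.00176) = 0.9874866
P_FNL = exp(-B^2*tau) = exp(-0.00176*114.3) = 0.8177750
k_eff = k_inf * P_TNL * P_FNL = 1.444876 * 0.9874866 * 0.8177750
k_eff = 1.1668

1.1668


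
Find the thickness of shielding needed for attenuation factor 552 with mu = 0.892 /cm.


x = ln(factor) / mu
x = ln(552) / 0.892
x = 7.0780 cm

7.0780


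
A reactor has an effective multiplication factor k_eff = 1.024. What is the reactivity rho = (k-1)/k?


rho = (k_eff - 1) / k_eff
rho = (1.024 - 1) / 1.024
rho = 0.023438

0.023438


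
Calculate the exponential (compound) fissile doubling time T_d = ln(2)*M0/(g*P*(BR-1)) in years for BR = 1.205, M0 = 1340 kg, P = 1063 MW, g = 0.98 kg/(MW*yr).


Breeding gain G = BR - 1 = 1.205 - 1 = 0.205
Fissile production rate = g * P * G = 0.98 * 1063 * 0.205 = 213.5567 kg/yr
T_d = ln(2) * M0 / (g * P * G)
T_d = ln(2) * 1340 / 213.5567 = 4.3493 yr

4.3493


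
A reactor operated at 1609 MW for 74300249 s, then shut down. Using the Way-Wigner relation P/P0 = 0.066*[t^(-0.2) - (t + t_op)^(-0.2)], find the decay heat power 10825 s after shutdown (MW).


P/P0 = 0.066 * [t^(-0.2) - (t + t_op)^(-0.2)]
P/P0 = 0.066 * [10825^(-0.2) - (10825 + 74300249)^(-0.2)]
P/P0 = 0.066 * [0.1559963 - 0.02665565] = 0.008536483
P = 1609 * 0.008536483 = 13.735 MW

13.735


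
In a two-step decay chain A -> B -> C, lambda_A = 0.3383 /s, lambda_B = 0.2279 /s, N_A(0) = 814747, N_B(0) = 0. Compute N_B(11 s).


N_B(t) = lambda_A * N_A0 / (lambda_B - lambda_A) * [exp(-lambda_A*t) - exp(-lambda_B*t)]
exp(-0.3383*11) = 0.02420248; exp(-0.2279*11) = 0.08152056
N_B = 0.3383 * 814747 / (0.2279 - 0.3383) * (0.02420248 - 0.08152056)
N_B = 143103

143103


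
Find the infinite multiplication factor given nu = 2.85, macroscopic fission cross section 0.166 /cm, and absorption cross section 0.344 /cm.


k_inf = nu * Sigma_f / Sigma_a
k_inf = 2.85 * 0.166 / 0.344
k_inf = 1.3753

1.3753


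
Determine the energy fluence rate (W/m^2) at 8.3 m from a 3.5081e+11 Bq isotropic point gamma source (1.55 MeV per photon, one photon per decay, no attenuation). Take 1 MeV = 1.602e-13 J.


psi = A * E * 1.602e-13 / (4*pi*r^2)
psi = 3.5081e+11 * 1.55 * 1.602e-13 / (4*pi*8.3^2)
psi = 1.0062e-04 W/m^2

1.0062e-04


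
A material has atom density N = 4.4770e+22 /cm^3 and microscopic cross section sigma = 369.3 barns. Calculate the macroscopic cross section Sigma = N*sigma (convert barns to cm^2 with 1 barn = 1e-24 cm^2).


Sigma = N * sigma_barns * 1e-24
Sigma = 4.4770e+22 * 369.3 * 1e-24
Sigma = 16.534 /cm

16.534


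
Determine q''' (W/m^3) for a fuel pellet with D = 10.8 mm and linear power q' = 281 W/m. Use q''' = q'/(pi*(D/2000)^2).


r = D / 2 / 1000 = 10.8 / 2 / 1000 = 0.0054 m
q''' = q' / (pi * r^2)
q''' = 281 / (pi * 0.0054^2)
q''' = 3.0674e+06 W/m^3

3.0674e+06


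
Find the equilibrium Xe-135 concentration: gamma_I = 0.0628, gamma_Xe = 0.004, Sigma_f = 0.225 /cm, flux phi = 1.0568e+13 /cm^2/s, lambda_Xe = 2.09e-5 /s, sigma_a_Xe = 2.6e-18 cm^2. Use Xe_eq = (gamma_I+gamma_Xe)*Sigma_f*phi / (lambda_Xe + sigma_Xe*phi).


Xe_eq = (gamma_I + gamma_Xe) * Sigma_f * phi / (lambda_Xe + sigma_Xe * phi)
Numerator = (0.0628 + 0.004) * 0.225 * 1.0568e+13 = 1.588370e+11
Denominator = 2.09e-5 + 2.6e-18 * 1.0568e+13 = 4.837680e-05
Xe_eq = 1.588370e+11 / 4.837680e-05 = 3.2833e+15 /cm^3

3.2833e+15


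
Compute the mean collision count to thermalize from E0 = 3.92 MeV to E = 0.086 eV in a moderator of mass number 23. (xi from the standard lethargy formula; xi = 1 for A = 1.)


xi = 1 + (A-1)^2/(2A)*ln((A-1)/(A+1)) = 0.08448899 (for A = 23)
n = ln(E0/E) / xi
n = ln(3.92e6 / 0.086) / 0.08448899
n = ln(4.558140e+07) / 0.08448899 = 208.73

208.73


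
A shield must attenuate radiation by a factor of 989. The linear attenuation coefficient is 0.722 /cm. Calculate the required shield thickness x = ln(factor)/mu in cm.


x = ln(factor) / mu
x = ln(989) / 0.722
x = 9.5522 cm

9.5522


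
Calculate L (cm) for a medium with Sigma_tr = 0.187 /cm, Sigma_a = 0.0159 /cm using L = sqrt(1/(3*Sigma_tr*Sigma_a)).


D = 1 / (3 * Sigma_tr) = 1 / (3 * 0.187) = 1.782531 cm
L = sqrt(D / Sigma_a)
L = sqrt(1.782531 / 0.0159)
L = 10.588 cm

10.588


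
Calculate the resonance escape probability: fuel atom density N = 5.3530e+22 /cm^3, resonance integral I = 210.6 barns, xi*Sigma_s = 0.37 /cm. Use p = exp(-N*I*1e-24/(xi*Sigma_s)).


p = exp(-N * I * 1e-24 / (xi*Sigma_s))
p = exp(-5.3530e+22 * 210.6 * 1e-24 / 0.37)
p = 5.8562e-14

5.8562e-14


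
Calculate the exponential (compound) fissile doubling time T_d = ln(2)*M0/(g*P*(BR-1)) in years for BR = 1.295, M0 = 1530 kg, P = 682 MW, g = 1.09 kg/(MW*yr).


Breeding gain G = BR - 1 = 1.295 - 1 = 0.295
Fissile production rate = g * P * G = 1.09 * 682 * 0.295 = 219.2971 kg/yr
T_d = ln(2) * M0 / (g * P * G)
T_d = ln(2) * 1530 / 219.2971 = 4.8360 yr

4.8360


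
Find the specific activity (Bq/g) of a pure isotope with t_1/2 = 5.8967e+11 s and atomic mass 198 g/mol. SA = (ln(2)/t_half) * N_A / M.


lambda = ln(2) / t_half = ln(2) / 5.8967e+11 = 1.175483e-12 /s
SA = lambda * N_A / M
SA = 1.175483e-12 * 6.022e23 / 198
SA = 3.5751e+09 Bq/g

3.5751e+09


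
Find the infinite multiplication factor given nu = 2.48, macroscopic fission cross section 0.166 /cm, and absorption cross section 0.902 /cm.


k_inf = nu * Sigma_f / Sigma_a
k_inf = 2.48 * 0.166 / 0.902
k_inf = 0.45641

0.45641


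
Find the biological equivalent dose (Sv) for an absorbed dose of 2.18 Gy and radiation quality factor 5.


H = D * Q
H = 2.18 * 5
H = 10.900 Sv

10.900


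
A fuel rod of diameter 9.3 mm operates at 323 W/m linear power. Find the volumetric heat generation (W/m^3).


r = D / 2 / 1000 = 9.3 / 2 / 1000 = 0.00465 m
q''' = q' / (pi * r^2)
q''' = 323 / (pi * 0.00465^2)
q''' = 4.7550e+06 W/m^3

4.7550e+06


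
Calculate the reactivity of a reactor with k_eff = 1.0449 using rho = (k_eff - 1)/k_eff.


rho = (k_eff - 1) / k_eff
rho = (1.0449 - 1) / 1.0449
rho = 0.042971

0.042971


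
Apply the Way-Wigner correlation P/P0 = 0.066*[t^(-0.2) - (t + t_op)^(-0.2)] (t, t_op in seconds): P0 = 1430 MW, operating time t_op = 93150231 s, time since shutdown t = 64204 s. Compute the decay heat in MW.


P/P0 = 0.066 * [t^(-0.2) - (t + t_op)^(-0.2)]
P/P0 = 0.066 * [64204^(-0.2) - (64204 + 93150231)^(-0.2)]
P/P0 = 0.066 * [0.1092666 - 0.02547436] = 0.005530288
P = 1430 * 0.005530288 = 7.9083 MW

7.9083


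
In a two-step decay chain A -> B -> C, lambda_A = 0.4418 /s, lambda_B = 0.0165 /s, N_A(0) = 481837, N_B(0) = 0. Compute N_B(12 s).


N_B(t) = lambda_A * N_A0 / (lambda_B - lambda_A) * [exp(-lambda_A*t) - exp(-lambda_B*t)]
exp(-0.4418*12) = 0.004983614; exp(-0.0165*12) = 0.8203699
N_B = 0.4418 * 481837 / (0.0165 - 0.4418) * (0.004983614 - 0.8203699)
N_B = 408126

408126


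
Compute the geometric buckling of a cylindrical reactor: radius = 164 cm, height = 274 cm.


B^2 = (2.405/R)^2 + (pi/H)^2
B^2 = (2.405/164)^2 + (pi/274)^2
B^2 = 3.4651e-04 /cm^2

3.4651e-04


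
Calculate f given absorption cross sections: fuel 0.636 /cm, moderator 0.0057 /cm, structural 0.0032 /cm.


f = Sigma_a_fuel / (Sigma_a_fuel + Sigma_a_mod + Sigma_a_other)
f = 0.636 / (0.636 + 0.0057 + 0.0032)
f = 0.98620

0.98620


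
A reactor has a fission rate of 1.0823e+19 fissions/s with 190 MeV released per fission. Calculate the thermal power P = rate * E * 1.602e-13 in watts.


P = fission_rate * E_MeV * 1.602e-13
P = 1.0823e+19 * 190 * 1.602e-13
P = 3.2943e+08 W

3.2943e+08


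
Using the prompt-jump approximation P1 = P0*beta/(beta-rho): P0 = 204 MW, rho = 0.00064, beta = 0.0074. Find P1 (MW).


P1/P0 = beta / (beta - rho)
P1/P0 = 0.0074 / (0.0074 - 0.00064) = 1.094675
P1 = 204 * 1.094675 = 223.31 MW

223.31


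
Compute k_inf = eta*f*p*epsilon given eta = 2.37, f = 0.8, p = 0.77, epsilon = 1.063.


k_inf = eta * f * p * epsilon
k_inf = 2.37 * 0.8 * 0.77 * 1.063
k_inf = 1.5519

1.5519


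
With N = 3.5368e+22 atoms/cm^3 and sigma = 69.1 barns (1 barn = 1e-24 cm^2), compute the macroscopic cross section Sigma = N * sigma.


Sigma = N * sigma_barns * 1e-24
Sigma = 3.5368e+22 * 69.1 * 1e-24
Sigma = 2.4439 /cm

2.4439


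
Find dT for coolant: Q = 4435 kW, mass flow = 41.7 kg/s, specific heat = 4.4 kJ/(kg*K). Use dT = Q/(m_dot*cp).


dT = Q / (m_dot * cp)
dT = 4435 / (41.7 * 4.4)
dT = 24.172 C

24.172


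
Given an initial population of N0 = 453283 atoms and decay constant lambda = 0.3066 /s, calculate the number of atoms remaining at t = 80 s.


N = N0 * exp(-lambda * t)
N = 453283 * exp(-0.3066 * 80)
N = 1.0092e-05

1.0092e-05


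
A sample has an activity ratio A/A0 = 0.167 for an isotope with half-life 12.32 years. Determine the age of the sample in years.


lambda = ln(2) / t_half = ln(2) / 12.32 = 0.05626195 /yr
t = -ln(A/A0) / lambda
t = -ln(0.167) / 0.05626195
t = 31.811 yr

31.811


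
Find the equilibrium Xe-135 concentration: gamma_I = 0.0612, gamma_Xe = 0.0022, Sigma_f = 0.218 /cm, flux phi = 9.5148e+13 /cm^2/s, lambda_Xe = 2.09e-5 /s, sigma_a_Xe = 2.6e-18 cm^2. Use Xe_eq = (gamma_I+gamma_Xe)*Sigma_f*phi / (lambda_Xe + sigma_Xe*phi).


Xe_eq = (gamma_I + gamma_Xe) * Sigma_f * phi / (lambda_Xe + sigma_Xe * phi)
Numerator = (0.0612 + 0.0022) * 0.218 * 9.5148e+13 = 1.315060e+12
Denominator = 2.09e-5 + 2.6e-18 * 9.5148e+13 = 2.682848e-04
Xe_eq = 1.315060e+12 / 2.682848e-04 = 4.9017e+15 /cm^3

4.9017e+15


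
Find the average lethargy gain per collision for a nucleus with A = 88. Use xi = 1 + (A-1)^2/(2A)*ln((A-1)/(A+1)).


xi = 1 + (A-1)^2/(2A) * ln((A-1)/(A+1))
xi = 1 + (88-1)^2/(2*88) * ln((88-1)/(88 +1))
xi = 0.022556

0.022556


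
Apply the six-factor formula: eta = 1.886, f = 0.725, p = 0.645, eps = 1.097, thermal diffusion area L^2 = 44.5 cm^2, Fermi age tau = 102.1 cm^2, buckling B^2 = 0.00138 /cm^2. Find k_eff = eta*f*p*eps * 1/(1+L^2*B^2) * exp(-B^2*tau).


k_inf = eta*f*p*eps = 1.886*0.725*0.645*1.097 = 0.9674890
P_TNL = 1/(1 + L^2*B^2) = 1/(1 + 44.5*0.00138) = 0.9421430
P_FNL = exp(-B^2*tau) = exp(-0.00138*102.1) = 0.8685779
k_eff = k_inf * P_TNL * P_FNL = 0.9674890 * 0.9421430 * 0.8685779
k_eff = 0.79172

0.79172


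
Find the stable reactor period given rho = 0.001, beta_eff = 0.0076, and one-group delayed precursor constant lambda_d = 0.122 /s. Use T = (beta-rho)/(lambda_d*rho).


T = (beta - rho) / (lambda_d * rho)
T = (0.0076 - 0.001) / (0.122 * 0.001)
T = 54.098 s

54.098


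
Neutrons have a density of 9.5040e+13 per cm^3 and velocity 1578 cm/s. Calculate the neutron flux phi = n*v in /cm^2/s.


phi = n * v
phi = 9.5040e+13 * 1578
phi = 1.4997e+17 /cm^2/s

1.4997e+17


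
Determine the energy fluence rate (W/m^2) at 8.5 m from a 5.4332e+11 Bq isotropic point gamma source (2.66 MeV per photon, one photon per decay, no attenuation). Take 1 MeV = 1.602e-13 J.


psi = A * E * 1.602e-13 / (4*pi*r^2)
psi = 5.4332e+11 * 2.66 * 1.602e-13 / (4*pi*8.5^2)
psi = 2.5501e-04 W/m^2

2.5501e-04


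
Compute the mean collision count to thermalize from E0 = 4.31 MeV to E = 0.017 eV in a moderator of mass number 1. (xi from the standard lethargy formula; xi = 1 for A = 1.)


xi = 1 + (A-1)^2/(2A)*ln((A-1)/(A+1)) = 1 (for A = 1)
n = ln(E0/E) / xi
n = ln(4.31e6 / 0.017) / 1
n = ln(2.535294e+08) / 1 = 19.351

19.351


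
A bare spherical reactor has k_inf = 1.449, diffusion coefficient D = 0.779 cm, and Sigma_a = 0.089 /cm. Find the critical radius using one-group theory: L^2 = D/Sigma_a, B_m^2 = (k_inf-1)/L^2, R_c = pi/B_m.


L^2 = D / Sigma_a = 0.779 / 0.089 = 8.752809 cm^2
B_m^2 = (k_inf - 1) / L^2 = (1.449 - 1) / 8.752809 = 0.05129782 /cm^2
For a bare sphere: B_g = pi/R, so R_c = pi / sqrt(B_m^2)
R_c = pi / sqrt(0.05129782) = 13.871 cm

13.871


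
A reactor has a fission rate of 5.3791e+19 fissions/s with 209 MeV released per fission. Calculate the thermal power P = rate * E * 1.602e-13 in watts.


P = fission_rate * E_MeV * 1.602e-13
P = 5.3791e+19 * 209 * 1.602e-13
P = 1.8010e+09 W

1.8010e+09


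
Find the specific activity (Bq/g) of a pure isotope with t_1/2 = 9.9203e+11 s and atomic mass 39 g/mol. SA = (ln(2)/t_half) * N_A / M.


lambda = ln(2) / t_half = ln(2) / 9.9203e+11 = 6.987159e-13 /s
SA = lambda * N_A / M
SA = 6.987159e-13 * 6.022e23 / 39
SA = 1.0789e+10 Bq/g

1.0789e+10


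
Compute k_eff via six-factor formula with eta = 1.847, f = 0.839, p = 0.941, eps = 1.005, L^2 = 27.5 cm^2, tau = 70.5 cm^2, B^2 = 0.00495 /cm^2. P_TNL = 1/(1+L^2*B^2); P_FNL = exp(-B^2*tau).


k_inf = eta*f*p*eps = 1.847*0.839*0.941*1.005 = 1.465496
P_TNL = 1/(1 + L^2*B^2) = 1/(1 + 27.5*0.00495) = 0.8801848
P_FNL = exp(-B^2*tau) = exp(-0.00495*70.5) = 0.7054108
k_eff = k_inf * P_TNL * P_FNL = 1.465496 * 0.8801848 * 0.7054108
k_eff = 0.90991

0.90991


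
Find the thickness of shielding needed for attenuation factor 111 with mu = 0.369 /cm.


x = ln(factor) / mu
x = ln(111) / 0.369
x = 12.763 cm

12.763


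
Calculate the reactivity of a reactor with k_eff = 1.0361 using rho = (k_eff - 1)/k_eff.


rho = (k_eff - 1) / k_eff
rho = (1.0361 - 1) / 1.0361
rho = 0.034842

0.034842


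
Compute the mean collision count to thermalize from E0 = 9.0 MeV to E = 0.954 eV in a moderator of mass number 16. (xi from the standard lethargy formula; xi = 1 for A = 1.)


xi = 1 + (A-1)^2/(2A)*ln((A-1)/(A+1)) = 0.1199467 (for A = 16)
n = ln(E0/E) / xi
n = ln(9.0e6 / 0.954) / 0.1199467
n = ln(9.433962e+06) / 0.1199467 = 133.89

133.89


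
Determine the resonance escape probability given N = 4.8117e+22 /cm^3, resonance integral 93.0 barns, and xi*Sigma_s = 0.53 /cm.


p = exp(-N * I * 1e-24 / (xi*Sigma_s))
p = exp(-4.8117e+22 * 93.0 * 1e-24 / 0.53)
p = 2.1537e-04

2.1537e-04


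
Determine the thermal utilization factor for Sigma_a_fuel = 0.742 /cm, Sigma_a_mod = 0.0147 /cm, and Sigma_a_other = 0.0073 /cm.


f = Sigma_a_fuel / (Sigma_a_fuel + Sigma_a_mod + Sigma_a_other)
f = 0.742 / (0.742 + 0.0147 + 0.0073)
f = 0.97120

0.97120


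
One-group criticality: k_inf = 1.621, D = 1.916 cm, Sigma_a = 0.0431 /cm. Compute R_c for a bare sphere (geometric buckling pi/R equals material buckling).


L^2 = D / Sigma_a = 1.916 / 0.0431 = 44.45476 cm^2
B_m^2 = (k_inf - 1) / L^2 = (1.621 - 1) / 44.45476 = 0.01396926 /cm^2
For a bare sphere: B_g = pi/R, so R_c = pi / sqrt(B_m^2)
R_c = pi / sqrt(0.01396926) = 26.581 cm

26.581


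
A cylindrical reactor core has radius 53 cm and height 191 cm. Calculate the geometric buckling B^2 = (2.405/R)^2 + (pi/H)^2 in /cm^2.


B^2 = (2.405/R)^2 + (pi/H)^2
B^2 = (2.405/53)^2 + (pi/191)^2
B^2 = 0.0023296 /cm^2

0.0023296


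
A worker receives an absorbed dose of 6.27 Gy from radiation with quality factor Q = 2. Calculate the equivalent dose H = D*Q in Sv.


H = D * Q
H = 6.27 * 2
H = 12.540 Sv

12.540


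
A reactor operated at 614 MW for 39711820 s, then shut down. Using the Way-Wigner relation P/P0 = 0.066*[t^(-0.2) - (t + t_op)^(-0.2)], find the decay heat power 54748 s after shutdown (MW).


P/P0 = 0.066 * [t^(-0.2) - (t + t_op)^(-0.2)]
P/P0 = 0.066 * [54748^(-0.2) - (54748 + 39711820)^(-0.2)]
P/P0 = 0.066 * [0.1128045 - 0.03020622] = 0.005451486
P = 614 * 0.005451486 = 3.3472 MW

3.3472


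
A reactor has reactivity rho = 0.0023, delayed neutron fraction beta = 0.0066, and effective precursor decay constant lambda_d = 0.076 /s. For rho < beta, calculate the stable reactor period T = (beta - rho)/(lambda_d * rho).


T = (beta - rho) / (lambda_d * rho)
T = (0.0066 - 0.0023) / (0.076 * 0.0023)
T = 24.600 s

24.600


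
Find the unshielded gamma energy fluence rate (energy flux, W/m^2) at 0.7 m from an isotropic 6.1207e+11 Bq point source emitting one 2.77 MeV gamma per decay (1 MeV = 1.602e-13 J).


psi = A * E * 1.602e-13 / (4*pi*r^2)
psi = 6.1207e+11 * 2.77 * 1.602e-13 / (4*pi*0.7^2)
psi = 0.044110 W/m^2

0.044110


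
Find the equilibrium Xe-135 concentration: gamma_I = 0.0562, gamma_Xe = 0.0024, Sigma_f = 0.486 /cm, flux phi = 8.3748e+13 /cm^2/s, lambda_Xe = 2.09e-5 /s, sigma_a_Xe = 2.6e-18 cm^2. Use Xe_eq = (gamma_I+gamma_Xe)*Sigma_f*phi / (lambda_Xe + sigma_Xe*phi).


Xe_eq = (gamma_I + gamma_Xe) * Sigma_f * phi / (lambda_Xe + sigma_Xe * phi)
Numerator = (0.0562 + 0.0024) * 0.486 * 8.3748e+13 = 2.385110e+12
Denominator = 2.09e-5 + 2.6e-18 * 8.3748e+13 = 2.386448e-04
Xe_eq = 2.385110e+12 / 2.386448e-04 = 9.9944e+15 /cm^3

9.9944e+15


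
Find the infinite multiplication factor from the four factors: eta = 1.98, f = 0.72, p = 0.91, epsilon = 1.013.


k_inf = eta * f * p * epsilon
k_inf = 1.98 * 0.72 * 0.91 * 1.013
k_inf = 1.3142

1.3142


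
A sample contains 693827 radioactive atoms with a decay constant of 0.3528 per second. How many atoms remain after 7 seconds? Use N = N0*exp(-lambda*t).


N = N0 * exp(-lambda * t)
N = 693827 * exp(-0.3528 * 7)
N = 58711

58711


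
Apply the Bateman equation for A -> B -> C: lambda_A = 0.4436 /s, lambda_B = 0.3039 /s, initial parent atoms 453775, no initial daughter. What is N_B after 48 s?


N_B(t) = lambda_A * N_A0 / (lambda_B - lambda_A) * [exp(-lambda_A*t) - exp(-lambda_B*t)]
exp(-0.4436*48) = 5.657889e-10; exp(-0.3039*48) = 4.622315e-07
N_B = 0.4436 * 453775 / (0.3039 - 0.4436) * (5.657889e-10 - 4.622315e-07)
N_B = 0.66522

0.66522


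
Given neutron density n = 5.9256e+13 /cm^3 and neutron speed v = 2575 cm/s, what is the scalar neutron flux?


phi = n * v
phi = 5.9256e+13 * 2575
phi = 1.5258e+17 /cm^2/s

1.5258e+17


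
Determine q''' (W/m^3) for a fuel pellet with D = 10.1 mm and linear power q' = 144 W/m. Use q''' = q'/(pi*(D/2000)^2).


r = D / 2 / 1000 = 10.1 / 2 / 1000 = 0.00505 m
q''' = q' / (pi * r^2)
q''' = 144 / (pi * 0.00505^2)
q''' = 1.7973e+06 W/m^3

1.7973e+06


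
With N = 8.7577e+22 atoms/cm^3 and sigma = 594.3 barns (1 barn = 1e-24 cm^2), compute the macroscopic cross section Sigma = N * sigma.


Sigma = N * sigma_barns * 1e-24
Sigma = 8.7577e+22 * 594.3 * 1e-24
Sigma = 52.047 /cm

52.047


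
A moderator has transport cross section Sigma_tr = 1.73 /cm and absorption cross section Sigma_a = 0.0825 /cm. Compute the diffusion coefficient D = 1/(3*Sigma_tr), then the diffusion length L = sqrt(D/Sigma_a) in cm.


D = 1 / (3 * Sigma_tr) = 1 / (3 * 1.73) = 0.1926782 cm
L = sqrt(D / Sigma_a)
L = sqrt(0.1926782 / 0.0825)
L = 1.5282 cm

1.5282


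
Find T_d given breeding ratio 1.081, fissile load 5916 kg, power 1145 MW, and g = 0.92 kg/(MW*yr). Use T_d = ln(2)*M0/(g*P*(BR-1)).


Breeding gain G = BR - 1 = 1.081 - 1 = 0.081
Fissile production rate = g * P * G = 0.92 * 1145 * 0.081 = 85.3254 kg/yr
T_d = ln(2) * M0 / (g * P * G)
T_d = ln(2) * 5916 / 85.3254 = 48.059 yr

48.059


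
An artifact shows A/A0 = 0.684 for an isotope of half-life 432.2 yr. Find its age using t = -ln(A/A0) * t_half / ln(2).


lambda = ln(2) / t_half = ln(2) / 432.2 = 0.001603765 /yr
t = -ln(A/A0) / lambda
t = -ln(0.684) / 0.001603765
t = 236.82 yr

236.82


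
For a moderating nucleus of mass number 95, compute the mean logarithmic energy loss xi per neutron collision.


xi = 1 + (A-1)^2/(2A) * ln((A-1)/(A+1))
xi = 1 + (95-1)^2/(2*95) * ln((95-1)/(95 +1))
xi = 0.020906

0.020906


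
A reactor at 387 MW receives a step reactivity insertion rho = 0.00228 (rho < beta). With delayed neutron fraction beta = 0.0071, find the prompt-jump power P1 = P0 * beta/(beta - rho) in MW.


P1/P0 = beta / (beta - rho)
P1/P0 = 0.0071 / (0.0071 - 0.00228) = 1.473029
P1 = 387 * 1.473029 = 570.06 MW

570.06


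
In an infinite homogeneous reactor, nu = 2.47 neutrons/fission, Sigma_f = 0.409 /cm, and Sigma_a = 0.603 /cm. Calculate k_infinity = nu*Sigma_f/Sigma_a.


k_inf = nu * Sigma_f / Sigma_a
k_inf = 2.47 * 0.409 / 0.603
k_inf = 1.6753

1.6753


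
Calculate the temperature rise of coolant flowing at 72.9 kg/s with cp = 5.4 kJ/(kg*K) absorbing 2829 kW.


dT = Q / (m_dot * cp)
dT = 2829 / (72.9 * 5.4)
dT = 7.1864 C

7.1864


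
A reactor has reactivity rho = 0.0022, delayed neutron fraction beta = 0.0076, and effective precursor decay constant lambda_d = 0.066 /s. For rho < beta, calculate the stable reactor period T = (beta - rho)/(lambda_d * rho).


T = (beta - rho) / (lambda_d * rho)
T = (0.0076 - 0.0022) / (0.066 * 0.0022)
T = 37.190 s

37.190


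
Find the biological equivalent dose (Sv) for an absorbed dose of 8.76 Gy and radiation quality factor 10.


H = D * Q
H = 8.76 * 10
H = 87.600 Sv

87.600


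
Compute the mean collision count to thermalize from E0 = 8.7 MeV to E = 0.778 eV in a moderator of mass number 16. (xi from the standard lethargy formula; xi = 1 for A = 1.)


xi = 1 + (A-1)^2/(2A)*ln((A-1)/(A+1)) = 0.1199467 (for A = 16)
n = ln(E0/E) / xi
n = ln(8.7e6 / 0.778) / 0.1199467
n = ln(1.118252e+07) / 0.1199467 = 135.31

135.31


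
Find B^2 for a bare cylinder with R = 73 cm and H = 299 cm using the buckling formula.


B^2 = (2.405/R)^2 + (pi/H)^2
B^2 = (2.405/73)^2 + (pi/299)^2
B^2 = 0.0011958 /cm^2

0.0011958


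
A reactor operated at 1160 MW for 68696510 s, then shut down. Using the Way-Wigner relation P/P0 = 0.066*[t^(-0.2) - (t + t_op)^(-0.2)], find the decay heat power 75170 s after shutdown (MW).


P/P0 = 0.066 * [t^(-0.2) - (t + t_op)^(-0.2)]
P/P0 = 0.066 * [75170^(-0.2) - (75170 + 68696510)^(-0.2)]
P/P0 = 0.066 * [0.1058744 - 0.02707186] = 0.005200968
P = 1160 * 0.005200968 = 6.0331 MW

6.0331


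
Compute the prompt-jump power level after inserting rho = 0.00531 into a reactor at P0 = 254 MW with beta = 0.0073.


P1/P0 = beta / (beta - rho)
P1/P0 = 0.0073 / (0.0073 - 0.00531) = 3.668342
P1 = 254 * 3.668342 = 931.76 MW

931.76


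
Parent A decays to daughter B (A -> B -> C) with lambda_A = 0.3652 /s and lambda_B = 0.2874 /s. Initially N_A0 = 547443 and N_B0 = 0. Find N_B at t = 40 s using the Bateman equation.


N_B(t) = lambda_A * N_A0 / (lambda_B - lambda_A) * [exp(-lambda_A*t) - exp(-lambda_B*t)]
exp(-0.3652*40) = 4.527164e-07; exp(-0.2874*40) = 1.017070e-05
N_B = 0.3652 * 547443 / (0.2874 - 0.3652) * (4.527164e-07 - 1.017070e-05)
N_B = 24.973

24.973


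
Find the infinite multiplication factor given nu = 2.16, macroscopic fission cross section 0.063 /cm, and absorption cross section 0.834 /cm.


k_inf = nu * Sigma_f / Sigma_a
k_inf = 2.16 * 0.063 / 0.834
k_inf = 0.16317

0.16317


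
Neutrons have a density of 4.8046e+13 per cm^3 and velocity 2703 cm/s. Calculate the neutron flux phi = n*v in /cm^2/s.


phi = n * v
phi = 4.8046e+13 * 2703
phi = 1.2987e+17 /cm^2/s

1.2987e+17


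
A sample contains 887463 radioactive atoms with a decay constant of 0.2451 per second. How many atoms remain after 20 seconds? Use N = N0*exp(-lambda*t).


N = N0 * exp(-lambda * t)
N = 887463 * exp(-0.2451 * 20)
N = 6595.4

6595.4


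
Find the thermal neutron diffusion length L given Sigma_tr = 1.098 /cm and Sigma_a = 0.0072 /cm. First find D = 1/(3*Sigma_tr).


D = 1 / (3 * Sigma_tr) = 1 / (3 * 1.098) = 0.3035823 cm
L = sqrt(D / Sigma_a)
L = sqrt(0.3035823 / 0.0072)
L = 6.4934 cm

6.4934


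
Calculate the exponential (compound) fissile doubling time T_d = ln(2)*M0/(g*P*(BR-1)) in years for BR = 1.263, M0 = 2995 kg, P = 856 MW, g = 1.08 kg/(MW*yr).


Breeding gain G = BR - 1 = 1.263 - 1 = 0.263
Fissile production rate = g * P * G = 1.08 * 856 * 0.263 = 243.13824 kg/yr
T_d = ln(2) * M0 / (g * P * G)
T_d = ln(2) * 2995 / 243.13824 = 8.5383 yr

8.5383


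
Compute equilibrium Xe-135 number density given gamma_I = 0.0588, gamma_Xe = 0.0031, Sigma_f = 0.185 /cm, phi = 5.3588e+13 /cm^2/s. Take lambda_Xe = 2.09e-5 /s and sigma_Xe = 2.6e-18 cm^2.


Xe_eq = (gamma_I + gamma_Xe) * Sigma_f * phi / (lambda_Xe + sigma_Xe * phi)
Numerator = (0.0588 + 0.0031) * 0.185 * 5.3588e+13 = 6.136630e+11
Denominator = 2.09e-5 + 2.6e-18 * 5.3588e+13 = 1.602288e-04
Xe_eq = 6.136630e+11 / 1.602288e-04 = 3.8299e+15 /cm^3

3.8299e+15


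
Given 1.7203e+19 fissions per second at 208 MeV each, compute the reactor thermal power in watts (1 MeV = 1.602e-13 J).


P = fission_rate * E_MeV * 1.602e-13
P = 1.7203e+19 * 208 * 1.602e-13
P = 5.7323e+08 W

5.7323e+08


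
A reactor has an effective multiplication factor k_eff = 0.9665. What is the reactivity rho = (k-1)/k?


rho = (k_eff - 1) / k_eff
rho = (0.9665 - 1) / 0.9665
rho = -0.034661

-0.034661


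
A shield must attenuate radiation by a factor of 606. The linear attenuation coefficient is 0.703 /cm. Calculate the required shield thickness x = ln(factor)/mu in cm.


x = ln(factor) / mu
x = ln(606) / 0.703
x = 9.1136 cm

9.1136


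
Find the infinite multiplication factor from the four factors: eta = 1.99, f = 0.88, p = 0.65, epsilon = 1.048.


k_inf = eta * f * p * epsilon
k_inf = 1.99 * 0.88 * 0.65 * 1.048
k_inf = 1.1929

1.1929


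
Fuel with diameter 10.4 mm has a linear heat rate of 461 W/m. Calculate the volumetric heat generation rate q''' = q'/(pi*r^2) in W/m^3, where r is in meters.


r = D / 2 / 1000 = 10.4 / 2 / 1000 = 0.0052 m
q''' = q' / (pi * r^2)
q''' = 461 / (pi * 0.0052^2)
q''' = 5.4268e+06 W/m^3

5.4268e+06


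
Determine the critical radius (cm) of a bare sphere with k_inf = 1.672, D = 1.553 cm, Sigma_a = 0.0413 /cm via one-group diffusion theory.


L^2 = D / Sigma_a = 1.553 / 0.0413 = 37.60291 cm^2
B_m^2 = (k_inf - 1) / L^2 = (1.672 - 1) / 37.60291 = 0.01787096 /cm^2
For a bare sphere: B_g = pi/R, so R_c = pi / sqrt(B_m^2)
R_c = pi / sqrt(0.01787096) = 23.500 cm

23.500
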